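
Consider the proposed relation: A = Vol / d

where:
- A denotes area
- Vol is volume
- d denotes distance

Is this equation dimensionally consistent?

Yes

A (area) has dimensions [L^2].
Vol (volume) has dimensions [L^3].
d (distance) has dimensions [L].

Left side: [L^2]
Right side: [L^2]

Both sides have the same dimensions, so the equation is dimensionally consistent.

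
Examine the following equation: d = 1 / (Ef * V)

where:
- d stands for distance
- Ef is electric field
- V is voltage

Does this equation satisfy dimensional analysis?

No

d (distance) has dimensions [L].
Ef (electric field) has dimensions [I^-1 L M T^-3].
V (voltage) has dimensions [I^-1 L^2 M T^-3].

Left side: [L]
Right side: [I^2 L^-3 M^-2 T^6]

The two sides have different dimensions, so the equation is NOT dimensionally consistent.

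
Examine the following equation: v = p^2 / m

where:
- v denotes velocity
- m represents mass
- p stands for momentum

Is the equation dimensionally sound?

No

v (velocity) has dimensions [L T^-1].
m (mass) has dimensions [M].
p (momentum) has dimensions [L M T^-1].

Left side: [L T^-1]
Right side: [L^2 M T^-2]

The two sides have different dimensions, so the equation is NOT dimensionally consistent.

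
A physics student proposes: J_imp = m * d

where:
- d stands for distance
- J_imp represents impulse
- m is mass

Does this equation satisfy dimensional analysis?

No

d (distance) has dimensions [L].
J_imp (impulse) has dimensions [L M T^-1].
m (mass) has dimensions [M].

Left side: [L M T^-1]
Right side: [L M]

The two sides have different dimensions, so the equation is NOT dimensionally consistent.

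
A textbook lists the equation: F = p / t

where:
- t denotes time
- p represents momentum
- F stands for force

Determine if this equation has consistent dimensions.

Yes

t (time) has dimensions [T].
p (momentum) has dimensions [L M T^-1].
F (force) has dimensions [L M T^-2].

Left side: [L M T^-2]
Right side: [L M T^-2]

Both sides have the same dimensions, so the equation is dimensionally consistent.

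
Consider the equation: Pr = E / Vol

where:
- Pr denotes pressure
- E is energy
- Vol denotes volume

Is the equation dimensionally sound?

Yes

Pr (pressure) has dimensions [L^-1 M T^-2].
E (energy) has dimensions [L^2 M T^-2].
Vol (volume) has dimensions [L^3].

Left side: [L^-1 M T^-2]
Right side: [L^-1 M T^-2]

Both sides have the same dimensions, so the equation is dimensionally consistent.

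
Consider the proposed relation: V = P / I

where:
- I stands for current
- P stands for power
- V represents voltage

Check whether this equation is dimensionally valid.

Yes

I (current) has dimensions [I].
P (power) has dimensions [L^2 M T^-3].
V (voltage) has dimensions [I^-1 L^2 M T^-3].

Left side: [I^-1 L^2 M T^-3]
Right side: [I^-1 L^2 M T^-3]

Both sides have the same dimensions, so the equation is dimensionally consistent.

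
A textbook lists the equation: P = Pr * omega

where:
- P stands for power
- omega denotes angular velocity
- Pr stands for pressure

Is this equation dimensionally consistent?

No

P (power) has dimensions [L^2 M T^-3].
omega (angular velocity) has dimensions [T^-1].
Pr (pressure) has dimensions [L^-1 M T^-2].

Left side: [L^2 M T^-3]
Right side: [L^-1 M T^-3]

The two sides have different dimensions, so the equation is NOT dimensionally consistent.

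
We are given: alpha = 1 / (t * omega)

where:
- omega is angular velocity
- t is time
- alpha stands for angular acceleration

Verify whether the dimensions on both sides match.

No

omega (angular velocity) has dimensions [T^-1].
t (time) has dimensions [T].
alpha (angular acceleration) has dimensions [T^-2].

Left side: [T^-2]
Right side: [dimensionless]

The two sides have different dimensions, so the equation is NOT dimensionally consistent.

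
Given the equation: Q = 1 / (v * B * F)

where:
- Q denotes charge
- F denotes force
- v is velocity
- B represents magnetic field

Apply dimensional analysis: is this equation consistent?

No

Q (charge) has dimensions [I T].
F (force) has dimensions [L M T^-2].
v (velocity) has dimensions [L T^-1].
B (magnetic field) has dimensions [I^-1 M T^-2].

Left side: [I T]
Right side: [I L^-2 M^-2 T^5]

The two sides have different dimensions, so the equation is NOT dimensionally consistent.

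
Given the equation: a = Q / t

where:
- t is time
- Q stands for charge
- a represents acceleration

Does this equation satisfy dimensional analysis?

No

t (time) has dimensions [T].
Q (charge) has dimensions [I T].
a (acceleration) has dimensions [L T^-2].

Left side: [L T^-2]
Right side: [I]

The two sides have different dimensions, so the equation is NOT dimensionally consistent.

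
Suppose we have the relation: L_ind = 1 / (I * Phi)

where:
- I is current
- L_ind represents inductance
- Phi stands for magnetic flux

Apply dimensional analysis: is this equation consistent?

No

I (current) has dimensions [I].
L_ind (inductance) has dimensions [I^-2 L^2 M T^-2].
Phi (magnetic flux) has dimensions [I^-1 L^2 M T^-2].

Left side: [I^-2 L^2 M T^-2]
Right side: [L^-2 M^-1 T^2]

The two sides have different dimensions, so the equation is NOT dimensionally consistent.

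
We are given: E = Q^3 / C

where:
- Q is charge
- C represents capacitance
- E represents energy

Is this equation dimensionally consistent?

No

Q (charge) has dimensions [I T].
C (capacitance) has dimensions [I^2 L^-2 M^-1 T^4].
E (energy) has dimensions [L^2 M T^-2].

Left side: [L^2 M T^-2]
Right side: [I L^2 M T^-1]

The two sides have different dimensions, so the equation is NOT dimensionally consistent.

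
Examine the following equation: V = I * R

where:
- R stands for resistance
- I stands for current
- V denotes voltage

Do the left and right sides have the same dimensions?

Yes

R (resistance) has dimensions [I^-2 L^2 M T^-3].
I (current) has dimensions [I].
V (voltage) has dimensions [I^-1 L^2 M T^-3].

Left side: [I^-1 L^2 M T^-3]
Right side: [I^-1 L^2 M T^-3]

Both sides have the same dimensions, so the equation is dimensionally consistent.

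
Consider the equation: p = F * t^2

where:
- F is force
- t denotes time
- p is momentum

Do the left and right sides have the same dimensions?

No

F (force) has dimensions [L M T^-2].
t (time) has dimensions [T].
p (momentum) has dimensions [L M T^-1].

Left side: [L M T^-1]
Right side: [L M]

The two sides have different dimensions, so the equation is NOT dimensionally consistent.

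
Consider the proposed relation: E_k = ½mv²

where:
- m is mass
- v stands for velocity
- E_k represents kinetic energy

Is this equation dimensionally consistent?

Yes

m (mass) has dimensions [M].
v (velocity) has dimensions [L T^-1].
E_k (kinetic energy) has dimensions [L^2 M T^-2].

Left side: [L^2 M T^-2]
Right side: [L^2 M T^-2]

Both sides have the same dimensions, so the equation is dimensionally consistent.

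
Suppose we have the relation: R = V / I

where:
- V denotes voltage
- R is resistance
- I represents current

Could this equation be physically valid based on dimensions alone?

Yes

V (voltage) has dimensions [I^-1 L^2 M T^-3].
R (resistance) has dimensions [I^-2 L^2 M T^-3].
I (current) has dimensions [I].

Left side: [I^-2 L^2 M T^-3]
Right side: [I^-2 L^2 M T^-3]

Both sides have the same dimensions, so the equation is dimensionally consistent.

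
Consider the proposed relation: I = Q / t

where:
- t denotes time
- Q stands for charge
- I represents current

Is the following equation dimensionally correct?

Yes

t (time) has dimensions [T].
Q (charge) has dimensions [I T].
I (current) has dimensions [I].

Left side: [I]
Right side: [I]

Both sides have the same dimensions, so the equation is dimensionally consistent.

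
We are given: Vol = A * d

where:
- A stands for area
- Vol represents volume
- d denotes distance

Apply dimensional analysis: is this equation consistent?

Yes

A (area) has dimensions [L^2].
Vol (volume) has dimensions [L^3].
d (distance) has dimensions [L].

Left side: [L^3]
Right side: [L^3]

Both sides have the same dimensions, so the equation is dimensionally consistent.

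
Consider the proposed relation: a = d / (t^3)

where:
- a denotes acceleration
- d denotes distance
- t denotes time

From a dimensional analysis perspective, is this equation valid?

No

a (acceleration) has dimensions [L T^-2].
d (distance) has dimensions [L].
t (time) has dimensions [T].

Left side: [L T^-2]
Right side: [L T^-3]

The two sides have different dimensions, so the equation is NOT dimensionally consistent.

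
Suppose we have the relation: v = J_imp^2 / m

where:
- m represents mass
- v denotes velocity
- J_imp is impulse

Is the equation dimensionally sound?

No

m (mass) has dimensions [M].
v (velocity) has dimensions [L T^-1].
J_imp (impulse) has dimensions [L M T^-1].

Left side: [L T^-1]
Right side: [L^2 M T^-2]

The two sides have different dimensions, so the equation is NOT dimensionally consistent.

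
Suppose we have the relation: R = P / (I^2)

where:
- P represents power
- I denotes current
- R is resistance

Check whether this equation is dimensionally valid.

Yes

P (power) has dimensions [L^2 M T^-3].
I (current) has dimensions [I].
R (resistance) has dimensions [I^-2 L^2 M T^-3].

Left side: [I^-2 L^2 M T^-3]
Right side: [I^-2 L^2 M T^-3]

Both sides have the same dimensions, so the equation is dimensionally consistent.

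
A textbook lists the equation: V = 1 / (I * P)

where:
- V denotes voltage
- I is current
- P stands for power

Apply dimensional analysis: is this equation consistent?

No

V (voltage) has dimensions [I^-1 L^2 M T^-3].
I (current) has dimensions [I].
P (power) has dimensions [L^2 M T^-3].

Left side: [I^-1 L^2 M T^-3]
Right side: [I^-1 L^-2 M^-1 T^3]

The two sides have different dimensions, so the equation is NOT dimensionally consistent.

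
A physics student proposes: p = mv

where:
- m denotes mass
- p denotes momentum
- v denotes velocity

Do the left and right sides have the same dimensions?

Yes

m (mass) has dimensions [M].
p (momentum) has dimensions [L M T^-1].
v (velocity) has dimensions [L T^-1].

Left side: [L M T^-1]
Right side: [L M T^-1]

Both sides have the same dimensions, so the equation is dimensionally consistent.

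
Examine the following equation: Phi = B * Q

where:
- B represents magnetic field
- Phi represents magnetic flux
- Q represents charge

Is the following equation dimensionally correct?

No

B (magnetic field) has dimensions [I^-1 M T^-2].
Phi (magnetic flux) has dimensions [I^-1 L^2 M T^-2].
Q (charge) has dimensions [I T].

Left side: [I^-1 L^2 M T^-2]
Right side: [M T^-1]

The two sides have different dimensions, so the equation is NOT dimensionally consistent.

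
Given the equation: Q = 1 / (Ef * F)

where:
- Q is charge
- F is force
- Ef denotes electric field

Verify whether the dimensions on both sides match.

No

Q (charge) has dimensions [I T].
F (force) has dimensions [L M T^-2].
Ef (electric field) has dimensions [I^-1 L M T^-3].

Left side: [I T]
Right side: [I L^-2 M^-2 T^5]

The two sides have different dimensions, so the equation is NOT dimensionally consistent.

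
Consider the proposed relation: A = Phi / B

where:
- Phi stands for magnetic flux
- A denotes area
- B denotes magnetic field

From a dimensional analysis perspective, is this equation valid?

Yes

Phi (magnetic flux) has dimensions [I^-1 L^2 M T^-2].
A (area) has dimensions [L^2].
B (magnetic field) has dimensions [I^-1 M T^-2].

Left side: [L^2]
Right side: [L^2]

Both sides have the same dimensions, so the equation is dimensionally consistent.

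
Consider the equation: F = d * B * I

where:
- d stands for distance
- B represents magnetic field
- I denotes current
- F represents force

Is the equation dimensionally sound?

Yes

d (distance) has dimensions [L].
B (magnetic field) has dimensions [I^-1 M T^-2].
I (current) has dimensions [I].
F (force) has dimensions [L M T^-2].

Left side: [L M T^-2]
Right side: [L M T^-2]

Both sides have the same dimensions, so the equation is dimensionally consistent.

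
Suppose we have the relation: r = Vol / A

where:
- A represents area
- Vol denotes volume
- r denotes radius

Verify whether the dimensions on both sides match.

Yes

A (area) has dimensions [L^2].
Vol (volume) has dimensions [L^3].
r (radius) has dimensions [L].

Left side: [L]
Right side: [L]

Both sides have the same dimensions, so the equation is dimensionally consistent.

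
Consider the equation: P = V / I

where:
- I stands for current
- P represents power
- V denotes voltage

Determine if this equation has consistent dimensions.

No

I (current) has dimensions [I].
P (power) has dimensions [L^2 M T^-3].
V (voltage) has dimensions [I^-1 L^2 M T^-3].

Left side: [L^2 M T^-3]
Right side: [I^-2 L^2 M T^-3]

The two sides have different dimensions, so the equation is NOT dimensionally consistent.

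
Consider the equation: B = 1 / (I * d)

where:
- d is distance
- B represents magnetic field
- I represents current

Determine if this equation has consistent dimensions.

No

d (distance) has dimensions [L].
B (magnetic field) has dimensions [I^-1 M T^-2].
I (current) has dimensions [I].

Left side: [I^-1 M T^-2]
Right side: [I^-1 L^-1]

The two sides have different dimensions, so the equation is NOT dimensionally consistent.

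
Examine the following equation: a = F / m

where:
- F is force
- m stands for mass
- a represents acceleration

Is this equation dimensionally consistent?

Yes

F (force) has dimensions [L M T^-2].
m (mass) has dimensions [M].
a (acceleration) has dimensions [L T^-2].

Left side: [L T^-2]
Right side: [L T^-2]

Both sides have the same dimensions, so the equation is dimensionally consistent.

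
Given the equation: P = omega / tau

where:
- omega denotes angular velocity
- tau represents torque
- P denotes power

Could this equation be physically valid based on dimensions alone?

No

omega (angular velocity) has dimensions [T^-1].
tau (torque) has dimensions [L^2 M T^-2].
P (power) has dimensions [L^2 M T^-3].

Left side: [L^2 M T^-3]
Right side: [L^-2 M^-1 T]

The two sides have different dimensions, so the equation is NOT dimensionally consistent.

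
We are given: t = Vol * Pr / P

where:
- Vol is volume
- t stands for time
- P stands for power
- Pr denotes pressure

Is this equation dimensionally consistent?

Yes

Vol (volume) has dimensions [L^3].
t (time) has dimensions [T].
P (power) has dimensions [L^2 M T^-3].
Pr (pressure) has dimensions [L^-1 M T^-2].

Left side: [T]
Right side: [T]

Both sides have the same dimensions, so the equation is dimensionally consistent.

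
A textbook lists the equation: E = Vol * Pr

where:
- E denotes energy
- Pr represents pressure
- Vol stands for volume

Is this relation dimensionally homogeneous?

Yes

E (energy) has dimensions [L^2 M T^-2].
Pr (pressure) has dimensions [L^-1 M T^-2].
Vol (volume) has dimensions [L^3].

Left side: [L^2 M T^-2]
Right side: [L^2 M T^-2]

Both sides have the same dimensions, so the equation is dimensionally consistent.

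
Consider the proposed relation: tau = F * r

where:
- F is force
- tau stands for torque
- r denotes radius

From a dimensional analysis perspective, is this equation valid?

Yes

F (force) has dimensions [L M T^-2].
tau (torque) has dimensions [L^2 M T^-2].
r (radius) has dimensions [L].

Left side: [L^2 M T^-2]
Right side: [L^2 M T^-2]

Both sides have the same dimensions, so the equation is dimensionally consistent.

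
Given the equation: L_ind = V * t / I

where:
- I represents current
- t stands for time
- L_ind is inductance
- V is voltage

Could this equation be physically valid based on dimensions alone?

Yes

I (current) has dimensions [I].
t (time) has dimensions [T].
L_ind (inductance) has dimensions [I^-2 L^2 M T^-2].
V (voltage) has dimensions [I^-1 L^2 M T^-3].

Left side: [I^-2 L^2 M T^-2]
Right side: [I^-2 L^2 M T^-2]

Both sides have the same dimensions, so the equation is dimensionally consistent.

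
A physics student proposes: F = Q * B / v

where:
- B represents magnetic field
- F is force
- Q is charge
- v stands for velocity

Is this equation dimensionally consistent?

No

B (magnetic field) has dimensions [I^-1 M T^-2].
F (force) has dimensions [L M T^-2].
Q (charge) has dimensions [I T].
v (velocity) has dimensions [L T^-1].

Left side: [L M T^-2]
Right side: [L^-1 M]

The two sides have different dimensions, so the equation is NOT dimensionally consistent.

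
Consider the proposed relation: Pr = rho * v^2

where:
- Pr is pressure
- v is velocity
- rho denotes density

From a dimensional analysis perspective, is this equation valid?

Yes

Pr (pressure) has dimensions [L^-1 M T^-2].
v (velocity) has dimensions [L T^-1].
rho (density) has dimensions [L^-3 M].

Left side: [L^-1 M T^-2]
Right side: [L^-1 M T^-2]

Both sides have the same dimensions, so the equation is dimensionally consistent.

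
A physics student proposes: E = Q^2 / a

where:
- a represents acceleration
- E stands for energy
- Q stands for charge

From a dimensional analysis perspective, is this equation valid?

No

a (acceleration) has dimensions [L T^-2].
E (energy) has dimensions [L^2 M T^-2].
Q (charge) has dimensions [I T].

Left side: [L^2 M T^-2]
Right side: [I^2 L^-1 T^4]

The two sides have different dimensions, so the equation is NOT dimensionally consistent.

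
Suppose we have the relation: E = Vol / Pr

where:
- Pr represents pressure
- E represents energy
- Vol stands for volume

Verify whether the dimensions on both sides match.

No

Pr (pressure) has dimensions [L^-1 M T^-2].
E (energy) has dimensions [L^2 M T^-2].
Vol (volume) has dimensions [L^3].

Left side: [L^2 M T^-2]
Right side: [L^4 M^-1 T^2]

The two sides have different dimensions, so the equation is NOT dimensionally consistent.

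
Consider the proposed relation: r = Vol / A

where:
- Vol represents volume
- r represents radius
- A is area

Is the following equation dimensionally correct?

Yes

Vol (volume) has dimensions [L^3].
r (radius) has dimensions [L].
A (area) has dimensions [L^2].

Left side: [L]
Right side: [L]

Both sides have the same dimensions, so the equation is dimensionally consistent.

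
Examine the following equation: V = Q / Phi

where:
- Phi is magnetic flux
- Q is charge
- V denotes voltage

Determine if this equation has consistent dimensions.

No

Phi (magnetic flux) has dimensions [I^-1 L^2 M T^-2].
Q (charge) has dimensions [I T].
V (voltage) has dimensions [I^-1 L^2 M T^-3].

Left side: [I^-1 L^2 M T^-3]
Right side: [I^2 L^-2 M^-1 T^3]

The two sides have different dimensions, so the equation is NOT dimensionally consistent.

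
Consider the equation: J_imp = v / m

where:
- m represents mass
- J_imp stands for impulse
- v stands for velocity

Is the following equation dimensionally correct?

No

m (mass) has dimensions [M].
J_imp (impulse) has dimensions [L M T^-1].
v (velocity) has dimensions [L T^-1].

Left side: [L M T^-1]
Right side: [L M^-1 T^-1]

The two sides have different dimensions, so the equation is NOT dimensionally consistent.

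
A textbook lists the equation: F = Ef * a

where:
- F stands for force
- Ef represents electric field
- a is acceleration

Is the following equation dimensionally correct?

No

F (force) has dimensions [L M T^-2].
Ef (electric field) has dimensions [I^-1 L M T^-3].
a (acceleration) has dimensions [L T^-2].

Left side: [L M T^-2]
Right side: [I^-1 L^2 M T^-5]

The two sides have different dimensions, so the equation is NOT dimensionally consistent.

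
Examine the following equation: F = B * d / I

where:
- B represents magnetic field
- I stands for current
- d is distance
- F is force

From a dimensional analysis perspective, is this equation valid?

No

B (magnetic field) has dimensions [I^-1 M T^-2].
I (current) has dimensions [I].
d (distance) has dimensions [L].
F (force) has dimensions [L M T^-2].

Left side: [L M T^-2]
Right side: [I^-2 L M T^-2]

The two sides have different dimensions, so the equation is NOT dimensionally consistent.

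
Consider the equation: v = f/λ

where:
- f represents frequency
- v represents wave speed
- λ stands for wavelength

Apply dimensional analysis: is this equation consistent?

No

f (frequency) has dimensions [T^-1].
v (wave speed) has dimensions [L T^-1].
λ (wavelength) has dimensions [L].

Left side: [L T^-1]
Right side: [L^-1 T^-1]

The two sides have different dimensions, so the equation is NOT dimensionally consistent.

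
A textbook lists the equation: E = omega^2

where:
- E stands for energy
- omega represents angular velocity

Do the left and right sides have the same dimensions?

No

E (energy) has dimensions [L^2 M T^-2].
omega (angular velocity) has dimensions [T^-1].

Left side: [L^2 M T^-2]
Right side: [T^-2]

The two sides have different dimensions, so the equation is NOT dimensionally consistent.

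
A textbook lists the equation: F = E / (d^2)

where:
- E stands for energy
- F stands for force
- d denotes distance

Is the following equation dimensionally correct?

No

E (energy) has dimensions [L^2 M T^-2].
F (force) has dimensions [L M T^-2].
d (distance) has dimensions [L].

Left side: [L M T^-2]
Right side: [M T^-2]

The two sides have different dimensions, so the equation is NOT dimensionally consistent.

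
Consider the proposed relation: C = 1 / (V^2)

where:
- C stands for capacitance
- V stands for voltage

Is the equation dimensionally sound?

No

C (capacitance) has dimensions [I^2 L^-2 M^-1 T^4].
V (voltage) has dimensions [I^-1 L^2 M T^-3].

Left side: [I^2 L^-2 M^-1 T^4]
Right side: [I^2 L^-4 M^-2 T^6]

The two sides have different dimensions, so the equation is NOT dimensionally consistent.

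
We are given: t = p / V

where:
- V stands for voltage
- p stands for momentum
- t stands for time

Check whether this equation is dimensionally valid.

No

V (voltage) has dimensions [I^-1 L^2 M T^-3].
p (momentum) has dimensions [L M T^-1].
t (time) has dimensions [T].

Left side: [T]
Right side: [I L^-1 T^2]

The two sides have different dimensions, so the equation is NOT dimensionally consistent.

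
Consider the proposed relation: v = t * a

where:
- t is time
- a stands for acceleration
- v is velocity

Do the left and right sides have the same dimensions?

Yes

t (time) has dimensions [T].
a (acceleration) has dimensions [L T^-2].
v (velocity) has dimensions [L T^-1].

Left side: [L T^-1]
Right side: [L T^-1]

Both sides have the same dimensions, so the equation is dimensionally consistent.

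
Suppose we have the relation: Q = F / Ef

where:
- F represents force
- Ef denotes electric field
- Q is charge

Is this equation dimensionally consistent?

Yes

F (force) has dimensions [L M T^-2].
Ef (electric field) has dimensions [I^-1 L M T^-3].
Q (charge) has dimensions [I T].

Left side: [I T]
Right side: [I T]

Both sides have the same dimensions, so the equation is dimensionally consistent.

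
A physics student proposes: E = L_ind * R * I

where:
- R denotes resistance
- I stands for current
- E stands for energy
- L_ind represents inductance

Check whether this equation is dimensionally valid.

No

R (resistance) has dimensions [I^-2 L^2 M T^-3].
I (current) has dimensions [I].
E (energy) has dimensions [L^2 M T^-2].
L_ind (inductance) has dimensions [I^-2 L^2 M T^-2].

Left side: [L^2 M T^-2]
Right side: [I^-3 L^4 M^2 T^-5]

The two sides have different dimensions, so the equation is NOT dimensionally consistent.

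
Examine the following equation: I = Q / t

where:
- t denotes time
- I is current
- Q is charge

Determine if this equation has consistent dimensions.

Yes

t (time) has dimensions [T].
I (current) has dimensions [I].
Q (charge) has dimensions [I T].

Left side: [I]
Right side: [I]

Both sides have the same dimensions, so the equation is dimensionally consistent.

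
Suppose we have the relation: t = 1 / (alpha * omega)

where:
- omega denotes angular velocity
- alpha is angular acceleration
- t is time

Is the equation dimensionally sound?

No

omega (angular velocity) has dimensions [T^-1].
alpha (angular acceleration) has dimensions [T^-2].
t (time) has dimensions [T].

Left side: [T]
Right side: [T^3]

The two sides have different dimensions, so the equation is NOT dimensionally consistent.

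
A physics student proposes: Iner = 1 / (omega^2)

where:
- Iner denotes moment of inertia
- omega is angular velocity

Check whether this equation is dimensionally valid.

No

Iner (moment of inertia) has dimensions [L^2 M].
omega (angular velocity) has dimensions [T^-1].

Left side: [L^2 M]
Right side: [T^2]

The two sides have different dimensions, so the equation is NOT dimensionally consistent.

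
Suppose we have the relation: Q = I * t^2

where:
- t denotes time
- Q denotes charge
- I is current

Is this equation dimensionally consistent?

No

t (time) has dimensions [T].
Q (charge) has dimensions [I T].
I (current) has dimensions [I].

Left side: [I T]
Right side: [I T^2]

The two sides have different dimensions, so the equation is NOT dimensionally consistent.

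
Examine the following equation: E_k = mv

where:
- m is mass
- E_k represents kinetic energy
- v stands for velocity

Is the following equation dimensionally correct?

No

m (mass) has dimensions [M].
E_k (kinetic energy) has dimensions [L^2 M T^-2].
v (velocity) has dimensions [L T^-1].

Left side: [L^2 M T^-2]
Right side: [L M T^-1]

The two sides have different dimensions, so the equation is NOT dimensionally consistent.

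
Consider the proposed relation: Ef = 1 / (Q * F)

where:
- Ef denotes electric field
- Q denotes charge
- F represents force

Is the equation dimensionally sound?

No

Ef (electric field) has dimensions [I^-1 L M T^-3].
Q (charge) has dimensions [I T].
F (force) has dimensions [L M T^-2].

Left side: [I^-1 L M T^-3]
Right side: [I^-1 L^-1 M^-1 T]

The two sides have different dimensions, so the equation is NOT dimensionally consistent.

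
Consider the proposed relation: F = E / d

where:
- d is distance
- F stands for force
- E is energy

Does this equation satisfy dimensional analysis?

Yes

d (distance) has dimensions [L].
F (force) has dimensions [L M T^-2].
E (energy) has dimensions [L^2 M T^-2].

Left side: [L M T^-2]
Right side: [L M T^-2]

Both sides have the same dimensions, so the equation is dimensionally consistent.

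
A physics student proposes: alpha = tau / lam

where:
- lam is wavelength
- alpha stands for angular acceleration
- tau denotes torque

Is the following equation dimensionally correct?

No

lam (wavelength) has dimensions [L].
alpha (angular acceleration) has dimensions [T^-2].
tau (torque) has dimensions [L^2 M T^-2].

Left side: [T^-2]
Right side: [L M T^-2]

The two sides have different dimensions, so the equation is NOT dimensionally consistent.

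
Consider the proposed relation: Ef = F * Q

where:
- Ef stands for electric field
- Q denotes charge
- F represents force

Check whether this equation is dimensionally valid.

No

Ef (electric field) has dimensions [I^-1 L M T^-3].
Q (charge) has dimensions [I T].
F (force) has dimensions [L M T^-2].

Left side: [I^-1 L M T^-3]
Right side: [I L M T^-1]

The two sides have different dimensions, so the equation is NOT dimensionally consistent.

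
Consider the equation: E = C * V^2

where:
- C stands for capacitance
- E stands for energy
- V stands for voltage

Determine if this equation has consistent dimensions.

Yes

C (capacitance) has dimensions [I^2 L^-2 M^-1 T^4].
E (energy) has dimensions [L^2 M T^-2].
V (voltage) has dimensions [I^-1 L^2 M T^-3].

Left side: [L^2 M T^-2]
Right side: [L^2 M T^-2]

Both sides have the same dimensions, so the equation is dimensionally consistent.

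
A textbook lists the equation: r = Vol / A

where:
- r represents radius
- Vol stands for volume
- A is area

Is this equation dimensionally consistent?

Yes

r (radius) has dimensions [L].
Vol (volume) has dimensions [L^3].
A (area) has dimensions [L^2].

Left side: [L]
Right side: [L]

Both sides have the same dimensions, so the equation is dimensionally consistent.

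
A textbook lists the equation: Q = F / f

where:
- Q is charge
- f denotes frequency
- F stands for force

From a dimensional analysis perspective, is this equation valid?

No

Q (charge) has dimensions [I T].
f (frequency) has dimensions [T^-1].
F (force) has dimensions [L M T^-2].

Left side: [I T]
Right side: [L M T^-1]

The two sides have different dimensions, so the equation is NOT dimensionally consistent.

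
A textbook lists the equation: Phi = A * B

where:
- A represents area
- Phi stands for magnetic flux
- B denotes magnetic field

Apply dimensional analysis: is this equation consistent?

Yes

A (area) has dimensions [L^2].
Phi (magnetic flux) has dimensions [I^-1 L^2 M T^-2].
B (magnetic field) has dimensions [I^-1 M T^-2].

Left side: [I^-1 L^2 M T^-2]
Right side: [I^-1 L^2 M T^-2]

Both sides have the same dimensions, so the equation is dimensionally consistent.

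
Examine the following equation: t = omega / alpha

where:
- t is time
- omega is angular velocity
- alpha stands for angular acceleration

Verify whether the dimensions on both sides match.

Yes

t (time) has dimensions [T].
omega (angular velocity) has dimensions [T^-1].
alpha (angular acceleration) has dimensions [T^-2].

Left side: [T]
Right side: [T]

Both sides have the same dimensions, so the equation is dimensionally consistent.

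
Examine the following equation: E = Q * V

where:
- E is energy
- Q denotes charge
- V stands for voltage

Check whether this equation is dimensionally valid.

Yes

E (energy) has dimensions [L^2 M T^-2].
Q (charge) has dimensions [I T].
V (voltage) has dimensions [I^-1 L^2 M T^-3].

Left side: [L^2 M T^-2]
Right side: [L^2 M T^-2]

Both sides have the same dimensions, so the equation is dimensionally consistent.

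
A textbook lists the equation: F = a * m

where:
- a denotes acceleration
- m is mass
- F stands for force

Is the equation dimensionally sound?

Yes

a (acceleration) has dimensions [L T^-2].
m (mass) has dimensions [M].
F (force) has dimensions [L M T^-2].

Left side: [L M T^-2]
Right side: [L M T^-2]

Both sides have the same dimensions, so the equation is dimensionally consistent.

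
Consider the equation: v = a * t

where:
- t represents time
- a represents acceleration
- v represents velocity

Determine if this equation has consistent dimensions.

Yes

t (time) has dimensions [T].
a (acceleration) has dimensions [L T^-2].
v (velocity) has dimensions [L T^-1].

Left side: [L T^-1]
Right side: [L T^-1]

Both sides have the same dimensions, so the equation is dimensionally consistent.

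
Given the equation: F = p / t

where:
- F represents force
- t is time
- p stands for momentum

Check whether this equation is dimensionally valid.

Yes

F (force) has dimensions [L M T^-2].
t (time) has dimensions [T].
p (momentum) has dimensions [L M T^-1].

Left side: [L M T^-2]
Right side: [L M T^-2]

Both sides have the same dimensions, so the equation is dimensionally consistent.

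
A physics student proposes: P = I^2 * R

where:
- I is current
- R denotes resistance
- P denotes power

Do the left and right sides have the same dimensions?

Yes

I (current) has dimensions [I].
R (resistance) has dimensions [I^-2 L^2 M T^-3].
P (power) has dimensions [L^2 M T^-3].

Left side: [L^2 M T^-3]
Right side: [L^2 M T^-3]

Both sides have the same dimensions, so the equation is dimensionally consistent.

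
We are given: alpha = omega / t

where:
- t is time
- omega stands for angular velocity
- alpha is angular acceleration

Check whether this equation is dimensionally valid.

Yes

t (time) has dimensions [T].
omega (angular velocity) has dimensions [T^-1].
alpha (angular acceleration) has dimensions [T^-2].

Left side: [T^-2]
Right side: [T^-2]

Both sides have the same dimensions, so the equation is dimensionally consistent.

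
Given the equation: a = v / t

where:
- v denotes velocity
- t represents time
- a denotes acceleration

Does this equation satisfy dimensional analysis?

Yes

v (velocity) has dimensions [L T^-1].
t (time) has dimensions [T].
a (acceleration) has dimensions [L T^-2].

Left side: [L T^-2]
Right side: [L T^-2]

Both sides have the same dimensions, so the equation is dimensionally consistent.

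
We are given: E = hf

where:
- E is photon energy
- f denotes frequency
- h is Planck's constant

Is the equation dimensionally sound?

Yes

E (photon energy) has dimensions [L^2 M T^-2].
f (frequency) has dimensions [T^-1].
h (Planck's constant) has dimensions [L^2 M T^-1].

Left side: [L^2 M T^-2]
Right side: [L^2 M T^-2]

Both sides have the same dimensions, so the equation is dimensionally consistent.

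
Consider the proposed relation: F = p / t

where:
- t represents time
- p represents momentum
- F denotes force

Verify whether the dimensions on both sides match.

Yes

t (time) has dimensions [T].
p (momentum) has dimensions [L M T^-1].
F (force) has dimensions [L M T^-2].

Left side: [L M T^-2]
Right side: [L M T^-2]

Both sides have the same dimensions, so the equation is dimensionally consistent.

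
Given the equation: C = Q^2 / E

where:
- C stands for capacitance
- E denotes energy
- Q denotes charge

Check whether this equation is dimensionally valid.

Yes

C (capacitance) has dimensions [I^2 L^-2 M^-1 T^4].
E (energy) has dimensions [L^2 M T^-2].
Q (charge) has dimensions [I T].

Left side: [I^2 L^-2 M^-1 T^4]
Right side: [I^2 L^-2 M^-1 T^4]

Both sides have the same dimensions, so the equation is dimensionally consistent.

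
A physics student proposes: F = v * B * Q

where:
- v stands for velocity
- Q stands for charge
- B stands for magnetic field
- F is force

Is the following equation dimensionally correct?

Yes

v (velocity) has dimensions [L T^-1].
Q (charge) has dimensions [I T].
B (magnetic field) has dimensions [I^-1 M T^-2].
F (force) has dimensions [L M T^-2].

Left side: [L M T^-2]
Right side: [L M T^-2]

Both sides have the same dimensions, so the equation is dimensionally consistent.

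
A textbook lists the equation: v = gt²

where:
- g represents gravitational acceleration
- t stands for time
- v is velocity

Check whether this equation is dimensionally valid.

No

g (gravitational acceleration) has dimensions [L T^-2].
t (time) has dimensions [T].
v (velocity) has dimensions [L T^-1].

Left side: [L T^-1]
Right side: [L]

The two sides have different dimensions, so the equation is NOT dimensionally consistent.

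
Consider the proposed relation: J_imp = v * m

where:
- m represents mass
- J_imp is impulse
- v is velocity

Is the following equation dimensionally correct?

Yes

m (mass) has dimensions [M].
J_imp (impulse) has dimensions [L M T^-1].
v (velocity) has dimensions [L T^-1].

Left side: [L M T^-1]
Right side: [L M T^-1]

Both sides have the same dimensions, so the equation is dimensionally consistent.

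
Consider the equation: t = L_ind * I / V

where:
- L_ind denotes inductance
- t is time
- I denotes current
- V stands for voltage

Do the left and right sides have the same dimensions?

Yes

L_ind (inductance) has dimensions [I^-2 L^2 M T^-2].
t (time) has dimensions [T].
I (current) has dimensions [I].
V (voltage) has dimensions [I^-1 L^2 M T^-3].

Left side: [T]
Right side: [T]

Both sides have the same dimensions, so the equation is dimensionally consistent.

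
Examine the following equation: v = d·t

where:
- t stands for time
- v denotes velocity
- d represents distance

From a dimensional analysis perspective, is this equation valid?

No

t (time) has dimensions [T].
v (velocity) has dimensions [L T^-1].
d (distance) has dimensions [L].

Left side: [L T^-1]
Right side: [L T]

The two sides have different dimensions, so the equation is NOT dimensionally consistent.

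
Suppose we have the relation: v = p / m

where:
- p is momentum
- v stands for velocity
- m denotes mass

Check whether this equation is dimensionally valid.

Yes

p (momentum) has dimensions [L M T^-1].
v (velocity) has dimensions [L T^-1].
m (mass) has dimensions [M].

Left side: [L T^-1]
Right side: [L T^-1]

Both sides have the same dimensions, so the equation is dimensionally consistent.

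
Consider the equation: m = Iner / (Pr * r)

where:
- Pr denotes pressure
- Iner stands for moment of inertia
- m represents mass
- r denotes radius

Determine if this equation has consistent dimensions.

No

Pr (pressure) has dimensions [L^-1 M T^-2].
Iner (moment of inertia) has dimensions [L^2 M].
m (mass) has dimensions [M].
r (radius) has dimensions [L].

Left side: [M]
Right side: [L^2 T^2]

The two sides have different dimensions, so the equation is NOT dimensionally consistent.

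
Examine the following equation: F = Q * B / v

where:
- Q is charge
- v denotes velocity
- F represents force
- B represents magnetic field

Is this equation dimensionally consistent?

No

Q (charge) has dimensions [I T].
v (velocity) has dimensions [L T^-1].
F (force) has dimensions [L M T^-2].
B (magnetic field) has dimensions [I^-1 M T^-2].

Left side: [L M T^-2]
Right side: [L^-1 M]

The two sides have different dimensions, so the equation is NOT dimensionally consistent.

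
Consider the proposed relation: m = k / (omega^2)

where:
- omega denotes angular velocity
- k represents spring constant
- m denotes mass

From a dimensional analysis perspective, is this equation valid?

Yes

omega (angular velocity) has dimensions [T^-1].
k (spring constant) has dimensions [M T^-2].
m (mass) has dimensions [M].

Left side: [M]
Right side: [M]

Both sides have the same dimensions, so the equation is dimensionally consistent.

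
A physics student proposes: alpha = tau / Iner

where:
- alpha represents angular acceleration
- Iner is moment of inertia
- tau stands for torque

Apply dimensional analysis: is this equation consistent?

Yes

alpha (angular acceleration) has dimensions [T^-2].
Iner (moment of inertia) has dimensions [L^2 M].
tau (torque) has dimensions [L^2 M T^-2].

Left side: [T^-2]
Right side: [T^-2]

Both sides have the same dimensions, so the equation is dimensionally consistent.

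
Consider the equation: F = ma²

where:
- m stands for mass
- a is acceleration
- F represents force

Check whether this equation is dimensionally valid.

No

m (mass) has dimensions [M].
a (acceleration) has dimensions [L T^-2].
F (force) has dimensions [L M T^-2].

Left side: [L M T^-2]
Right side: [L^2 M T^-4]

The two sides have different dimensions, so the equation is NOT dimensionally consistent.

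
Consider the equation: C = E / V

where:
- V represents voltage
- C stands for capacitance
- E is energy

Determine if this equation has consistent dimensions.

No

V (voltage) has dimensions [I^-1 L^2 M T^-3].
C (capacitance) has dimensions [I^2 L^-2 M^-1 T^4].
E (energy) has dimensions [L^2 M T^-2].

Left side: [I^2 L^-2 M^-1 T^4]
Right side: [I T]

The two sides have different dimensions, so the equation is NOT dimensionally consistent.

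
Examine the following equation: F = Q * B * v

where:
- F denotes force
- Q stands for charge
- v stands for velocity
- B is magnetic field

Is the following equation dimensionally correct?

Yes

F (force) has dimensions [L M T^-2].
Q (charge) has dimensions [I T].
v (velocity) has dimensions [L T^-1].
B (magnetic field) has dimensions [I^-1 M T^-2].

Left side: [L M T^-2]
Right side: [L M T^-2]

Both sides have the same dimensions, so the equation is dimensionally consistent.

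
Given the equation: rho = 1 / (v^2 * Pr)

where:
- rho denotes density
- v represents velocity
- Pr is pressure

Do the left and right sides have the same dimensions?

No

rho (density) has dimensions [L^-3 M].
v (velocity) has dimensions [L T^-1].
Pr (pressure) has dimensions [L^-1 M T^-2].

Left side: [L^-3 M]
Right side: [L^-1 M^-1 T^4]

The two sides have different dimensions, so the equation is NOT dimensionally consistent.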